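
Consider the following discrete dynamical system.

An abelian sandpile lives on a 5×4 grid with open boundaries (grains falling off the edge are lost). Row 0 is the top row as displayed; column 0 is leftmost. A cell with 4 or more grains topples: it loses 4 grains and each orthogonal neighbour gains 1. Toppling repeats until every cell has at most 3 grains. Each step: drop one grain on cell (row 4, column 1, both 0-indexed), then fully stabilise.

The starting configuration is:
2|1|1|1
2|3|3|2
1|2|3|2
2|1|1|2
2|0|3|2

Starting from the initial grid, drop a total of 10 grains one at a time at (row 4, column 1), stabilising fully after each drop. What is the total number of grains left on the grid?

39

gen 0: 2|1|1|1
2|3|3|2
1|2|3|2
2|1|1|2
2|0|3|2
gen 1: 2|1|1|1
2|3|3|2
1|2|3|2
2|1|1|2
2|1|3|2
gen 2: 2|1|1|1
2|3|3|2
1|2|3|2
2|1|1|2
2|2|3|2
gen 3: 2|1|1|1
2|3|3|2
1|2|3|2
2|1|1|2
2|3|3|2
gen 4: 2|1|1|1
2|3|3|2
1|2|3|2
2|2|2|2
3|1|0|3
gen 5: 2|1|1|1
2|3|3|2
1|2|3|2
2|2|2|2
3|2|0|3
gen 6: 2|1|1|1
2|3|3|2
1|2|3|2
2|2|2|2
3|3|0|3
gen 7: 2|1|1|1
2|3|3|2
1|2|3|2
3|3|2|2
0|1|1|3
gen 8: 2|1|1|1
2|3|3|2
1|2|3|2
3|3|2|2
0|2|1|3
gen 9: 2|1|1|1
2|3|3|2
1|2|3|2
3|3|2|2
0|3|1|3
gen 10: 2|1|1|1
2|3|3|2
2|3|3|2
0|1|3|2
2|1|2|3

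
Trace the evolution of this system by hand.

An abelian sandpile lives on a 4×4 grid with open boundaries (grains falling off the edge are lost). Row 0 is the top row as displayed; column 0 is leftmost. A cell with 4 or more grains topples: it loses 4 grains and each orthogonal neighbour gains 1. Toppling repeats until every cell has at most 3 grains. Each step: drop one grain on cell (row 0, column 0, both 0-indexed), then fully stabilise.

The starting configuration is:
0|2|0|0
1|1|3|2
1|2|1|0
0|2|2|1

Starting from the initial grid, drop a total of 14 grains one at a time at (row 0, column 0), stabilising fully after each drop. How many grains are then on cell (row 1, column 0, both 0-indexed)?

1

t=0: 0|2|0|0
1|1|3|2
1|2|1|0
0|2|2|1
t=1: 1|2|0|0
1|1|3|2
1|2|1|0
0|2|2|1
t=2: 2|2|0|0
1|1|3|2
1|2|1|0
0|2|2|1
t=3: 3|2|0|0
1|1|3|2
1|2|1|0
0|2|2|1
t=4: 0|3|0|0
2|1|3|2
1|2|1|0
0|2|2|1
t=5: 1|3|0|0
2|1|3|2
1|2|1|0
0|2|2|1
t=6: 2|3|0|0
2|1|3|2
1|2|1|0
0|2|2|1
t=7: 3|3|0|0
2|1|3|2
1|2|1|0
0|2|2|1
t=8: 1|0|1|0
3|2|3|2
1|2|1|0
0|2|2|1
t=9: 2|0|1|0
3|2|3|2
1|2|1|0
0|2|2|1
t=10: 3|0|1|0
3|2|3|2
1|2|1|0
0|2|2|1
t=11: 1|1|1|0
0|3|3|2
2|2|1|0
0|2|2|1
t=12: 2|1|1|0
0|3|3|2
2|2|1|0
0|2|2|1
t=13: 3|1|1|0
0|3|3|2
2|2|1|0
0|2|2|1
t=14: 0|2|1|0
1|3|3|2
2|2|1|0
0|2|2|1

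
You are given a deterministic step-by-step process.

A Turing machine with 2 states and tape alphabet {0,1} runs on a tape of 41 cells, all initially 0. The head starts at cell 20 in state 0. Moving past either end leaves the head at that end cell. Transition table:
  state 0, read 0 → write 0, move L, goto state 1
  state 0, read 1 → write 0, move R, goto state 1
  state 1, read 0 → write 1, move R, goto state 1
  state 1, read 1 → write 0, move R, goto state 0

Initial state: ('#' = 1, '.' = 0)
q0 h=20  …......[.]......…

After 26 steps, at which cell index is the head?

40

0) q0 h=20  …......[.]......…
1) q1 h=19  …......[.]......…
2) q1 h=20  ….....#[.]......…
3) q1 h=21  …....##[.]......…
4) q1 h=22  …...###[.]......…
5) q1 h=23  …..####[.]......…
6) q1 h=24  ….#####[.]......…
7) q1 h=25  …######[.]......…
8) q1 h=26  …######[.]......…
9) q1 h=27  …######[.]......…
10) q1 h=28  …######[.]......…
11) q1 h=29  …######[.]......…
12) q1 h=30  …######[.]......…
13) q1 h=31  …######[.]......…
14) q1 h=32  …######[.]......…
15) q1 h=33  …######[.]......…
16) q1 h=34  …######[.]......|
17) q1 h=35  …######[.].....|
18) q1 h=36  …######[.]....|
19) q1 h=37  …######[.]...|
20) q1 h=38  …######[.]..|
21) q1 h=39  …######[.].|
22) q1 h=40  …######[.]|
23) q1 h=40  …######[#]|
24) q0 h=40  …######[.]|
25) q1 h=39  …######[#].|
26) q0 h=40  …#####.[.]|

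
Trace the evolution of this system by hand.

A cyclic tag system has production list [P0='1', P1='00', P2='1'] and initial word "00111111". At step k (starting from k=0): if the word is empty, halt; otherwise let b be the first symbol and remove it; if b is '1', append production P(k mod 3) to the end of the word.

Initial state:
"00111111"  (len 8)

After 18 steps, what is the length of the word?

6

gen 0: "00111111"  (len 8)
gen 1: "0111111"  (len 7)
gen 2: "111111"  (len 6)
gen 3: "111111"  (len 6)
gen 4: "111111"  (len 6)
gen 5: "1111100"  (len 7)
gen 6: "1111001"  (len 7)
gen 7: "1110011"  (len 7)
gen 8: "11001100"  (len 8)
gen 9: "10011001"  (len 8)
gen 10: "00110011"  (len 8)
gen 11: "0110011"  (len 7)
gen 12: "110011"  (len 6)
gen 13: "100111"  (len 6)
gen 14: "0011100"  (len 7)
gen 15: "011100"  (len 6)
gen 16: "11100"  (len 5)
gen 17: "110000"  (len 6)
gen 18: "100001"  (len 6)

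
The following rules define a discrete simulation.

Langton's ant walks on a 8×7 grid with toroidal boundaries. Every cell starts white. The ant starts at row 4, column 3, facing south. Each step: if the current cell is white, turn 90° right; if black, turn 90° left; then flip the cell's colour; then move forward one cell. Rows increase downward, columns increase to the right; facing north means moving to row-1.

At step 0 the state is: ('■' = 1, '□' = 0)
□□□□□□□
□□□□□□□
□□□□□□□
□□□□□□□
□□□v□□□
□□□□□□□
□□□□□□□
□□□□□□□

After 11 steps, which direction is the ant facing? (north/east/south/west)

east

t=0: □□□□□□□
□□□□□□□
□□□□□□□
□□□□□□□
□□□v□□□
□□□□□□□
□□□□□□□
□□□□□□□
t=1: □□□□□□□
□□□□□□□
□□□□□□□
□□□□□□□
□□<■□□□
□□□□□□□
□□□□□□□
□□□□□□□
t=2: □□□□□□□
□□□□□□□
□□□□□□□
□□^□□□□
□□■■□□□
□□□□□□□
□□□□□□□
□□□□□□□
t=3: □□□□□□□
□□□□□□□
□□□□□□□
□□■>□□□
□□■■□□□
□□□□□□□
□□□□□□□
□□□□□□□
t=4: □□□□□□□
□□□□□□□
□□□□□□□
□□■■□□□
□□■v□□□
□□□□□□□
□□□□□□□
□□□□□□□
t=5: □□□□□□□
□□□□□□□
□□□□□□□
□□■■□□□
□□■□>□□
□□□□□□□
□□□□□□□
□□□□□□□
t=6: □□□□□□□
□□□□□□□
□□□□□□□
□□■■□□□
□□■□■□□
□□□□v□□
□□□□□□□
□□□□□□□
t=7: □□□□□□□
□□□□□□□
□□□□□□□
□□■■□□□
□□■□■□□
□□□<■□□
□□□□□□□
□□□□□□□
t=8: □□□□□□□
□□□□□□□
□□□□□□□
□□■■□□□
□□■^■□□
□□□■■□□
□□□□□□□
□□□□□□□
t=9: □□□□□□□
□□□□□□□
□□□□□□□
□□■■□□□
□□■■>□□
□□□■■□□
□□□□□□□
□□□□□□□
t=10: □□□□□□□
□□□□□□□
□□□□□□□
□□■■^□□
□□■■□□□
□□□■■□□
□□□□□□□
□□□□□□□
t=11: □□□□□□□
□□□□□□□
□□□□□□□
□□■■■>□
□□■■□□□
□□□■■□□
□□□□□□□
□□□□□□□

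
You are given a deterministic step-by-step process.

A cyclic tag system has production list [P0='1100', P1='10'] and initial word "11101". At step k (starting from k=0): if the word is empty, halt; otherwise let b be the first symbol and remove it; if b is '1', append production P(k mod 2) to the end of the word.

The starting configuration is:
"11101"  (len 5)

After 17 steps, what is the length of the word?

22

k=0  "11101"  (len 5)
k=1  "11011100"  (len 8)
k=2  "101110010"  (len 9)
k=3  "011100101100"  (len 12)
k=4  "11100101100"  (len 11)
k=5  "11001011001100"  (len 14)
k=6  "100101100110010"  (len 15)
k=7  "001011001100101100"  (len 18)
k=8  "01011001100101100"  (len 17)
k=9  "1011001100101100"  (len 16)
k=10  "01100110010110010"  (len 17)
k=11  "1100110010110010"  (len 16)
k=12  "10011001011001010"  (len 17)
k=13  "00110010110010101100"  (len 20)
k=14  "0110010110010101100"  (len 19)
k=15  "110010110010101100"  (len 18)
k=16  "1001011001010110010"  (len 19)
k=17  "0010110010101100101100"  (len 22)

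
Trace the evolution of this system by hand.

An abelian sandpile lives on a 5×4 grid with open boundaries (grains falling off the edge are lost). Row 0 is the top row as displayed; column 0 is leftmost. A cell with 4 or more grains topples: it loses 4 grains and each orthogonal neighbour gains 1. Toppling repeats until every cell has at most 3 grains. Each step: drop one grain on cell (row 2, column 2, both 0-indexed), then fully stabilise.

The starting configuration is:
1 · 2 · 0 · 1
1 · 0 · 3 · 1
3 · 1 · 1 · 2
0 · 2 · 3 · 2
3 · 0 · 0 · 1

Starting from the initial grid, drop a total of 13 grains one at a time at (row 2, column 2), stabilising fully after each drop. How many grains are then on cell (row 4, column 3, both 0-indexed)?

2

t=0: 1 · 2 · 0 · 1
1 · 0 · 3 · 1
3 · 1 · 1 · 2
0 · 2 · 3 · 2
3 · 0 · 0 · 1
t=1: 1 · 2 · 0 · 1
1 · 0 · 3 · 1
3 · 1 · 2 · 2
0 · 2 · 3 · 2
3 · 0 · 0 · 1
t=2: 1 · 2 · 0 · 1
1 · 0 · 3 · 1
3 · 1 · 3 · 2
0 · 2 · 3 · 2
3 · 0 · 0 · 1
t=3: 1 · 2 · 1 · 1
1 · 1 · 0 · 2
3 · 2 · 2 · 3
0 · 3 · 0 · 3
3 · 0 · 1 · 1
t=4: 1 · 2 · 1 · 1
1 · 1 · 0 · 2
3 · 2 · 3 · 3
0 · 3 · 0 · 3
3 · 0 · 1 · 1
t=5: 1 · 2 · 1 · 1
1 · 1 · 1 · 3
3 · 3 · 1 · 1
0 · 3 · 2 · 0
3 · 0 · 1 · 2
t=6: 1 · 2 · 1 · 1
1 · 1 · 1 · 3
3 · 3 · 2 · 1
0 · 3 · 2 · 0
3 · 0 · 1 · 2
t=7: 1 · 2 · 1 · 1
1 · 1 · 1 · 3
3 · 3 · 3 · 1
0 · 3 · 2 · 0
3 · 0 · 1 · 2
t=8: 1 · 2 · 1 · 1
2 · 2 · 2 · 3
0 · 2 · 2 · 2
2 · 1 · 0 · 1
3 · 1 · 2 · 2
t=9: 1 · 2 · 1 · 1
2 · 2 · 2 · 3
0 · 2 · 3 · 2
2 · 1 · 0 · 1
3 · 1 · 2 · 2
t=10: 1 · 2 · 1 · 1
2 · 2 · 3 · 3
0 · 3 · 0 · 3
2 · 1 · 1 · 1
3 · 1 · 2 · 2
t=11: 1 · 2 · 1 · 1
2 · 2 · 3 · 3
0 · 3 · 1 · 3
2 · 1 · 1 · 1
3 · 1 · 2 · 2
t=12: 1 · 2 · 1 · 1
2 · 2 · 3 · 3
0 · 3 · 2 · 3
2 · 1 · 1 · 1
3 · 1 · 2 · 2
t=13: 1 · 2 · 1 · 1
2 · 2 · 3 · 3
0 · 3 · 3 · 3
2 · 1 · 1 · 1
3 · 1 · 2 · 2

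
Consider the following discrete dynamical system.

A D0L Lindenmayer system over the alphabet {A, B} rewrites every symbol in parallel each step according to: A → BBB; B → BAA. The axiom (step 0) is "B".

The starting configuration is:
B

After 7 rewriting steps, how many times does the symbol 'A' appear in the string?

gen 0: B
gen 1: BAA
gen 2: BAABBBBBB
gen 3: BAABBBBBBBAABAABAABAABAABAA
gen 4: BAABBBBBBBAABAABAABAABAABAABAABBBBBBBAABBBBBBBAABBBBBBBAABBBBBBBAABBBBBBBAABBBBBB
gen 5: BAABBBBBBBAABAABAABAABAABAABAABBBBBBBAABBBBBBBAABBBBBBBAAB…ABAABAABBBBBBBAABAABAABAABAABAABAABBBBBBBAABAABAABAABAABAA  (len 243)
gen 6: BAABBBBBBBAABAABAABAABAABAABAABBBBBBBAABBBBBBBAABBBBBBBAAB…ABAABAABBBBBBBAABBBBBBBAABBBBBBBAABBBBBBBAABBBBBBBAABBBBBB  (len 729)
gen 7: BAABBBBBBBAABAABAABAABAABAABAABBBBBBBAABBBBBBBAABBBBBBBAAB…ABAABAABBBBBBBAABAABAABAABAABAABAABBBBBBBAABAABAABAABAABAA  (len 2187)

926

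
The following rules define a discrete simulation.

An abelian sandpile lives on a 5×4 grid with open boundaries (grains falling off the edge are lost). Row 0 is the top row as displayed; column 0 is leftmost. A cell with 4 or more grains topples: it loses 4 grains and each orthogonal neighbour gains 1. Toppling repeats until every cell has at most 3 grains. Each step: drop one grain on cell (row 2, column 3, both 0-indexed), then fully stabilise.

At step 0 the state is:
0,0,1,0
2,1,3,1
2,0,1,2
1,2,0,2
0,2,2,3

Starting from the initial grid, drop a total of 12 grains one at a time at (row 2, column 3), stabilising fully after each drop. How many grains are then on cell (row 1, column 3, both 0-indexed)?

k=0  0,0,1,0
2,1,3,1
2,0,1,2
1,2,0,2
0,2,2,3
k=1  0,0,1,0
2,1,3,1
2,0,1,3
1,2,0,2
0,2,2,3
k=2  0,0,1,0
2,1,3,2
2,0,2,0
1,2,0,3
0,2,2,3
k=3  0,0,1,0
2,1,3,2
2,0,2,1
1,2,0,3
0,2,2,3
k=4  0,0,1,0
2,1,3,2
2,0,2,2
1,2,0,3
0,2,2,3
k=5  0,0,1,0
2,1,3,2
2,0,2,3
1,2,0,3
0,2,2,3
k=6  0,0,1,0
2,1,3,3
2,0,3,1
1,2,1,1
0,2,3,0
k=7  0,0,1,0
2,1,3,3
2,0,3,2
1,2,1,1
0,2,3,0
k=8  0,0,1,0
2,1,3,3
2,0,3,3
1,2,1,1
0,2,3,0
k=9  0,0,2,1
2,2,1,1
2,1,1,2
1,2,2,2
0,2,3,0
k=10  0,0,2,1
2,2,1,1
2,1,1,3
1,2,2,2
0,2,3,0
k=11  0,0,2,1
2,2,1,2
2,1,2,0
1,2,2,3
0,2,3,0
k=12  0,0,2,1
2,2,1,2
2,1,2,1
1,2,2,3
0,2,3,0

2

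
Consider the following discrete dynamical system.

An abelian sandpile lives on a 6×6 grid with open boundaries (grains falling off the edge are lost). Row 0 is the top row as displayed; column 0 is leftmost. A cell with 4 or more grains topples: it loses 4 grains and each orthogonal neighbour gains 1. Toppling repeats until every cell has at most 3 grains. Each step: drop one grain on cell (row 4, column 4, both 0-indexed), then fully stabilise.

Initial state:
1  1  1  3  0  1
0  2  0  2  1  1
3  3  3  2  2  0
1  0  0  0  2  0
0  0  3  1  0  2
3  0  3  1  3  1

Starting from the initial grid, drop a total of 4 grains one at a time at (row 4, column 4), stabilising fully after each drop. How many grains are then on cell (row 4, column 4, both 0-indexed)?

step 0: 1  1  1  3  0  1
0  2  0  2  1  1
3  3  3  2  2  0
1  0  0  0  2  0
0  0  3  1  0  2
3  0  3  1  3  1
step 1: 1  1  1  3  0  1
0  2  0  2  1  1
3  3  3  2  2  0
1  0  0  0  2  0
0  0  3  1  1  2
3  0  3  1  3  1
step 2: 1  1  1  3  0  1
0  2  0  2  1  1
3  3  3  2  2  0
1  0  0  0  2  0
0  0  3  1  2  2
3  0  3  1  3  1
step 3: 1  1  1  3  0  1
0  2  0  2  1  1
3  3  3  2  2  0
1  0  0  0  2  0
0  0  3  1  3  2
3  0  3  1  3  1
step 4: 1  1  1  3  0  1
0  2  0  2  1  1
3  3  3  2  2  0
1  0  0  0  3  0
0  0  3  2  1  3
3  0  3  2  0  2

1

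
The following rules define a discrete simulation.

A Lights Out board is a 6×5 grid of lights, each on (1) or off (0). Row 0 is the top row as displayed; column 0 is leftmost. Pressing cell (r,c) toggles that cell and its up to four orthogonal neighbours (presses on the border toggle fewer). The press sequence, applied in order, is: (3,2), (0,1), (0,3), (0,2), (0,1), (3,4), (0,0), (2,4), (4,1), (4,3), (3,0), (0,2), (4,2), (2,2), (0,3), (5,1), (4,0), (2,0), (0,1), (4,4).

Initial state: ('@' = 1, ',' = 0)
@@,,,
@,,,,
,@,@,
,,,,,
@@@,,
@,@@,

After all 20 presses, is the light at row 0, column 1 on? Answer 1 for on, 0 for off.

t=0: @@,,,
@,,,,
,@,@,
,,,,,
@@@,,
@,@@,
t=1: @@,,,
@,,,,
,@@@,
,@@@,
@@,,,
@,@@,
t=2: ,,@,,
@@,,,
,@@@,
,@@@,
@@,,,
@,@@,
t=3: ,,,@@
@@,@,
,@@@,
,@@@,
@@,,,
@,@@,
t=4: ,@@,@
@@@@,
,@@@,
,@@@,
@@,,,
@,@@,
t=5: @,,,@
@,@@,
,@@@,
,@@@,
@@,,,
@,@@,
t=6: @,,,@
@,@@,
,@@@@
,@@,@
@@,,@
@,@@,
t=7: ,@,,@
,,@@,
,@@@@
,@@,@
@@,,@
@,@@,
t=8: ,@,,@
,,@@@
,@@,,
,@@,,
@@,,@
@,@@,
t=9: ,@,,@
,,@@@
,@@,,
,,@,,
,,@,@
@@@@,
t=10: ,@,,@
,,@@@
,@@,,
,,@@,
,,,@,
@@@,,
t=11: ,@,,@
,,@@@
@@@,,
@@@@,
@,,@,
@@@,,
t=12: ,,@@@
,,,@@
@@@,,
@@@@,
@,,@,
@@@,,
t=13: ,,@@@
,,,@@
@@@,,
@@,@,
@@@,,
@@,,,
t=14: ,,@@@
,,@@@
@,,@,
@@@@,
@@@,,
@@,,,
t=15: ,,,,,
,,@,@
@,,@,
@@@@,
@@@,,
@@,,,
t=16: ,,,,,
,,@,@
@,,@,
@@@@,
@,@,,
,,@,,
t=17: ,,,,,
,,@,@
@,,@,
,@@@,
,@@,,
@,@,,
t=18: ,,,,,
@,@,@
,@,@,
@@@@,
,@@,,
@,@,,
t=19: @@@,,
@@@,@
,@,@,
@@@@,
,@@,,
@,@,,
t=20: @@@,,
@@@,@
,@,@,
@@@@@
,@@@@
@,@,@

1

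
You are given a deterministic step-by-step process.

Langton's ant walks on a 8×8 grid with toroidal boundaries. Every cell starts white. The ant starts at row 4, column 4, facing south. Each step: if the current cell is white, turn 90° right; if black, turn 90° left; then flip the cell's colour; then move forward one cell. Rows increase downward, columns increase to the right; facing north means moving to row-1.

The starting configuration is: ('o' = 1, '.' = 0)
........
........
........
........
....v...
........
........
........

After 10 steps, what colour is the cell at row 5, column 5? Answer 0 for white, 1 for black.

[0] ........
........
........
........
....v...
........
........
........
[1] ........
........
........
........
...<o...
........
........
........
[2] ........
........
........
...^....
...oo...
........
........
........
[3] ........
........
........
...o>...
...oo...
........
........
........
[4] ........
........
........
...oo...
...ov...
........
........
........
[5] ........
........
........
...oo...
...o.>..
........
........
........
[6] ........
........
........
...oo...
...o.o..
.....v..
........
........
[7] ........
........
........
...oo...
...o.o..
....<o..
........
........
[8] ........
........
........
...oo...
...o^o..
....oo..
........
........
[9] ........
........
........
...oo...
...oo>..
....oo..
........
........
[10] ........
........
........
...oo^..
...oo...
....oo..
........
........

1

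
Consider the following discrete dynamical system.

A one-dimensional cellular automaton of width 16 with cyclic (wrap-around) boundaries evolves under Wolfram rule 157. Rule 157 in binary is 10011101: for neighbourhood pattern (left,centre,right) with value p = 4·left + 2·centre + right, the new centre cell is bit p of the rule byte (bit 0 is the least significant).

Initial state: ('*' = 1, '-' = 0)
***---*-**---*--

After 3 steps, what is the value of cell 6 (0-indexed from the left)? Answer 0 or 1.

1

t=0: ***---*-**---*--
t=1: **-**-*-*-**-**-
t=2: *--*--*-*-*--*--
t=3: **-**-*-*-**-**-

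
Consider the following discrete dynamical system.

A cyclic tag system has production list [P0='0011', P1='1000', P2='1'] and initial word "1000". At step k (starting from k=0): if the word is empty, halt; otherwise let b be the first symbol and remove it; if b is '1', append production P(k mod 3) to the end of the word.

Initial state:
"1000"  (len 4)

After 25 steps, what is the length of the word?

gen 0: "1000"  (len 4)
gen 1: "0000011"  (len 7)
gen 2: "000011"  (len 6)
gen 3: "00011"  (len 5)
gen 4: "0011"  (len 4)
gen 5: "011"  (len 3)
gen 6: "11"  (len 2)
gen 7: "10011"  (len 5)
gen 8: "00111000"  (len 8)
gen 9: "0111000"  (len 7)
gen 10: "111000"  (len 6)
gen 11: "110001000"  (len 9)
gen 12: "100010001"  (len 9)
gen 13: "000100010011"  (len 12)
gen 14: "00100010011"  (len 11)
gen 15: "0100010011"  (len 10)
gen 16: "100010011"  (len 9)
gen 17: "000100111000"  (len 12)
gen 18: "00100111000"  (len 11)
gen 19: "0100111000"  (len 10)
gen 20: "100111000"  (len 9)
gen 21: "001110001"  (len 9)
gen 22: "01110001"  (len 8)
gen 23: "1110001"  (len 7)
gen 24: "1100011"  (len 7)
gen 25: "1000110011"  (len 10)

10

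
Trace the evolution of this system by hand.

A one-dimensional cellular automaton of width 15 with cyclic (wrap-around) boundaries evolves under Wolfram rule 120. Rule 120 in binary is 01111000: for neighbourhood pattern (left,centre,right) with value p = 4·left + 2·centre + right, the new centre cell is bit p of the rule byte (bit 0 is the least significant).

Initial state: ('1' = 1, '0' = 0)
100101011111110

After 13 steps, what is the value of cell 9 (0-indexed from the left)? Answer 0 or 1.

1

gen 0: 100101011111110
gen 1: 010010110000011
gen 2: 101001111000011
gen 3: 110101001100010
gen 4: 111010101110001
gen 5: 001101011011001
gen 6: 101110111111100
gen 7: 011011100000110
gen 8: 011110110000111
gen 9: 110011111000101
gen 10: 011010001100011
gen 11: 111101001110011
gen 12: 000110101011010
gen 13: 000111010111101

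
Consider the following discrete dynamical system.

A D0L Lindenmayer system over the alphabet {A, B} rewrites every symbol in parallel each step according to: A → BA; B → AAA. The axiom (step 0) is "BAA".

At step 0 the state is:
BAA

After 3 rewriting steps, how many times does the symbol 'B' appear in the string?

11

0) BAA
1) AAABABA
2) BABABAAAABAAAABA
3) AAABAAAABAAAABABABABAAAABABABABAAAABA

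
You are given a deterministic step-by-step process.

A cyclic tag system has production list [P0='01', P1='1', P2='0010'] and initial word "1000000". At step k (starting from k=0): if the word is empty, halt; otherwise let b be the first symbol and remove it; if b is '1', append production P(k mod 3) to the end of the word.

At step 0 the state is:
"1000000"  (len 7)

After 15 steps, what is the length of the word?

step 0: "1000000"  (len 7)
step 1: "00000001"  (len 8)
step 2: "0000001"  (len 7)
step 3: "000001"  (len 6)
step 4: "00001"  (len 5)
step 5: "0001"  (len 4)
step 6: "001"  (len 3)
step 7: "01"  (len 2)
step 8: "1"  (len 1)
step 9: "0010"  (len 4)
step 10: "010"  (len 3)
step 11: "10"  (len 2)
step 12: "00010"  (len 5)
step 13: "0010"  (len 4)
step 14: "010"  (len 3)
step 15: "10"  (len 2)

2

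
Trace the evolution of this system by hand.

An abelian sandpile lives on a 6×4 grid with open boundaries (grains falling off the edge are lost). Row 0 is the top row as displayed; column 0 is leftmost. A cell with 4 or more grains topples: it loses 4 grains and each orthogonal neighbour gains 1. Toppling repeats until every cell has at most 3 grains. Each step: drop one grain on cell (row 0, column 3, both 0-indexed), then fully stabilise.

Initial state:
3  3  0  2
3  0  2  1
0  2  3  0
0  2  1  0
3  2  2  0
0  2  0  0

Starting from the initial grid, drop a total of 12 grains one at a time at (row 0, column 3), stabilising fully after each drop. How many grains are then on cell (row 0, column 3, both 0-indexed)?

3

0) 3  3  0  2
3  0  2  1
0  2  3  0
0  2  1  0
3  2  2  0
0  2  0  0
1) 3  3  0  3
3  0  2  1
0  2  3  0
0  2  1  0
3  2  2  0
0  2  0  0
2) 3  3  1  0
3  0  2  2
0  2  3  0
0  2  1  0
3  2  2  0
0  2  0  0
3) 3  3  1  1
3  0  2  2
0  2  3  0
0  2  1  0
3  2  2  0
0  2  0  0
4) 3  3  1  2
3  0  2  2
0  2  3  0
0  2  1  0
3  2  2  0
0  2  0  0
5) 3  3  1  3
3  0  2  2
0  2  3  0
0  2  1  0
3  2  2  0
0  2  0  0
6) 3  3  2  0
3  0  2  3
0  2  3  0
0  2  1  0
3  2  2  0
0  2  0  0
7) 3  3  2  1
3  0  2  3
0  2  3  0
0  2  1  0
3  2  2  0
0  2  0  0
8) 3  3  2  2
3  0  2  3
0  2  3  0
0  2  1  0
3  2  2  0
0  2  0  0
9) 3  3  2  3
3  0  2  3
0  2  3  0
0  2  1  0
3  2  2  0
0  2  0  0
10) 3  3  3  1
3  0  3  0
0  2  3  1
0  2  1  0
3  2  2  0
0  2  0  0
11) 3  3  3  2
3  0  3  0
0  2  3  1
0  2  1  0
3  2  2  0
0  2  0  0
12) 3  3  3  3
3  0  3  0
0  2  3  1
0  2  1  0
3  2  2  0
0  2  0  0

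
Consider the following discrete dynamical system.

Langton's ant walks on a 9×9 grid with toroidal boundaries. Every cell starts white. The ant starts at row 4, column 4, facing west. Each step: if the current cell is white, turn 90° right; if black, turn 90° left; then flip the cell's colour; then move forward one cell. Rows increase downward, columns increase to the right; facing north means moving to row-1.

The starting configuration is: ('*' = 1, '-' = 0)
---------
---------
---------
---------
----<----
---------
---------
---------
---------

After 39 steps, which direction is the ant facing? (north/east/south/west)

north

[0] ---------
---------
---------
---------
----<----
---------
---------
---------
---------
[1] ---------
---------
---------
----^----
----*----
---------
---------
---------
---------
[2] ---------
---------
---------
----*>---
----*----
---------
---------
---------
---------
[3] ---------
---------
---------
----**---
----*v---
---------
---------
---------
---------
[4] ---------
---------
---------
----**---
----<*---
---------
---------
---------
---------
[5] ---------
---------
---------
----**---
-----*---
----v----
---------
---------
---------
[6] ---------
---------
---------
----**---
-----*---
---<*----
---------
---------
---------
[7] ---------
---------
---------
----**---
---^-*---
---**----
---------
---------
---------
[8] ---------
---------
---------
----**---
---*>*---
---**----
---------
---------
---------
[9] ---------
---------
---------
----**---
---***---
---*v----
---------
---------
---------
[10] ---------
---------
---------
----**---
---***---
---*->---
---------
---------
---------
[11] ---------
---------
---------
----**---
---***---
---*-*---
-----v---
---------
---------
[12] ---------
---------
---------
----**---
---***---
---*-*---
----<*---
---------
---------
[13] ---------
---------
---------
----**---
---***---
---*^*---
----**---
---------
---------
[14] ---------
---------
---------
----**---
---***---
---**>---
----**---
---------
---------
[15] ---------
---------
---------
----**---
---**^---
---**----
----**---
---------
---------
[16] ---------
---------
---------
----**---
---*<----
---**----
----**---
---------
---------
[17] ---------
---------
---------
----**---
---*-----
---*v----
----**---
---------
---------
[18] ---------
---------
---------
----**---
---*-----
---*->---
----**---
---------
---------
[19] ---------
---------
---------
----**---
---*-----
---*-*---
----*v---
---------
---------
[20] ---------
---------
---------
----**---
---*-----
---*-*---
----*->--
---------
---------
[21] ---------
---------
---------
----**---
---*-----
---*-*---
----*-*--
------v--
---------
[22] ---------
---------
---------
----**---
---*-----
---*-*---
----*-*--
-----<*--
---------
[23] ---------
---------
---------
----**---
---*-----
---*-*---
----*^*--
-----**--
---------
[24] ---------
---------
---------
----**---
---*-----
---*-*---
----**>--
-----**--
---------
[25] ---------
---------
---------
----**---
---*-----
---*-*^--
----**---
-----**--
---------
[26] ---------
---------
---------
----**---
---*-----
---*-**>-
----**---
-----**--
---------
[27] ---------
---------
---------
----**---
---*-----
---*-***-
----**-v-
-----**--
---------
[28] ---------
---------
---------
----**---
---*-----
---*-***-
----**<*-
-----**--
---------
[29] ---------
---------
---------
----**---
---*-----
---*-*^*-
----****-
-----**--
---------
[30] ---------
---------
---------
----**---
---*-----
---*-<-*-
----****-
-----**--
---------
[31] ---------
---------
---------
----**---
---*-----
---*---*-
----*v**-
-----**--
---------
[32] ---------
---------
---------
----**---
---*-----
---*---*-
----*->*-
-----**--
---------
[33] ---------
---------
---------
----**---
---*-----
---*--^*-
----*--*-
-----**--
---------
[34] ---------
---------
---------
----**---
---*-----
---*--*>-
----*--*-
-----**--
---------
[35] ---------
---------
---------
----**---
---*---^-
---*--*--
----*--*-
-----**--
---------
[36] ---------
---------
---------
----**---
---*---*>
---*--*--
----*--*-
-----**--
---------
[37] ---------
---------
---------
----**---
---*---**
---*--*-v
----*--*-
-----**--
---------
[38] ---------
---------
---------
----**---
---*---**
---*--*<*
----*--*-
-----**--
---------
[39] ---------
---------
---------
----**---
---*---^*
---*--***
----*--*-
-----**--
---------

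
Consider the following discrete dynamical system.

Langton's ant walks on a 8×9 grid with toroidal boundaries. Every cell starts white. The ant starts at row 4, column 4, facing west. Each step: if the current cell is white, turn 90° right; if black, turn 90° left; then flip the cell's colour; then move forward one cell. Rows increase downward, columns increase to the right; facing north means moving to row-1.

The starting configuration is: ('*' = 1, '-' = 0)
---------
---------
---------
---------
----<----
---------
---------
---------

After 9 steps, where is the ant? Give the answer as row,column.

gen 0: ---------
---------
---------
---------
----<----
---------
---------
---------
gen 1: ---------
---------
---------
----^----
----*----
---------
---------
---------
gen 2: ---------
---------
---------
----*>---
----*----
---------
---------
---------
gen 3: ---------
---------
---------
----**---
----*v---
---------
---------
---------
gen 4: ---------
---------
---------
----**---
----<*---
---------
---------
---------
gen 5: ---------
---------
---------
----**---
-----*---
----v----
---------
---------
gen 6: ---------
---------
---------
----**---
-----*---
---<*----
---------
---------
gen 7: ---------
---------
---------
----**---
---^-*---
---**----
---------
---------
gen 8: ---------
---------
---------
----**---
---*>*---
---**----
---------
---------
gen 9: ---------
---------
---------
----**---
---***---
---*v----
---------
---------

5,4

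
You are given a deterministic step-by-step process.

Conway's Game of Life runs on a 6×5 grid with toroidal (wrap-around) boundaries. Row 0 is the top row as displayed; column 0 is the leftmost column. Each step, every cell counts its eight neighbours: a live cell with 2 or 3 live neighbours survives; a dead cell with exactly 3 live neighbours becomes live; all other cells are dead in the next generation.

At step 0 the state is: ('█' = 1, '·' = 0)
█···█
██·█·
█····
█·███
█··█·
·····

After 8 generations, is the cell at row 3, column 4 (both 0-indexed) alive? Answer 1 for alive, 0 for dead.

step 0: █···█
██·█·
█····
█·███
█··█·
·····
step 1: ██··█
·█···
·····
█·██·
████·
█····
step 2: ·█··█
·█···
·██··
█··█·
█··█·
···█·
step 3: █·█··
·█···
███··
█··█·
··██·
█·██·
step 4: █·███
·····
█·█·█
█··█·
·····
·····
step 5: ···██
··█··
██·██
██·█·
·····
···██
step 6: ··█·█
·██··
···█·
·█·█·
█·██·
···██
step 7: ███·█
·██··
·█·█·
·█·█·
██···
██···
step 8: ···██
····█
██·█·
·█··█
····█
·····

1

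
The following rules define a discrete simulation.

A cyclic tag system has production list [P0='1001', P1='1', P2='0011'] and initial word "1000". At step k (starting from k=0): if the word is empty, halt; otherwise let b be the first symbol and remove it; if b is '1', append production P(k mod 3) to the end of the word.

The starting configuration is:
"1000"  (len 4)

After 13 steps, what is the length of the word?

[0] "1000"  (len 4)
[1] "0001001"  (len 7)
[2] "001001"  (len 6)
[3] "01001"  (len 5)
[4] "1001"  (len 4)
[5] "0011"  (len 4)
[6] "011"  (len 3)
[7] "11"  (len 2)
[8] "11"  (len 2)
[9] "10011"  (len 5)
[10] "00111001"  (len 8)
[11] "0111001"  (len 7)
[12] "111001"  (len 6)
[13] "110011001"  (len 9)

9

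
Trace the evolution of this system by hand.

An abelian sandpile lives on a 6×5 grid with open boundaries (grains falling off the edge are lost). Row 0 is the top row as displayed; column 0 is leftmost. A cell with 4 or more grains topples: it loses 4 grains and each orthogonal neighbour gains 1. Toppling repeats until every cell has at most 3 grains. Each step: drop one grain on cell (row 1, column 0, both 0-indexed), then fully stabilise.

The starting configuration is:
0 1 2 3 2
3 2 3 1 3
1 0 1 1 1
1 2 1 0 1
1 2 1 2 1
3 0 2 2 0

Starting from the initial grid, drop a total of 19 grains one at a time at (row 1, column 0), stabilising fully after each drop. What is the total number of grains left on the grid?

50

0) 0 1 2 3 2
3 2 3 1 3
1 0 1 1 1
1 2 1 0 1
1 2 1 2 1
3 0 2 2 0
1) 1 1 2 3 2
0 3 3 1 3
2 0 1 1 1
1 2 1 0 1
1 2 1 2 1
3 0 2 2 0
2) 1 1 2 3 2
1 3 3 1 3
2 0 1 1 1
1 2 1 0 1
1 2 1 2 1
3 0 2 2 0
3) 1 1 2 3 2
2 3 3 1 3
2 0 1 1 1
1 2 1 0 1
1 2 1 2 1
3 0 2 2 0
4) 1 1 2 3 2
3 3 3 1 3
2 0 1 1 1
1 2 1 0 1
1 2 1 2 1
3 0 2 2 0
5) 2 2 3 3 2
1 1 0 2 3
3 1 2 1 1
1 2 1 0 1
1 2 1 2 1
3 0 2 2 0
6) 2 2 3 3 2
2 1 0 2 3
3 1 2 1 1
1 2 1 0 1
1 2 1 2 1
3 0 2 2 0
7) 2 2 3 3 2
3 1 0 2 3
3 1 2 1 1
1 2 1 0 1
1 2 1 2 1
3 0 2 2 0
8) 3 2 3 3 2
1 2 0 2 3
0 2 2 1 1
2 2 1 0 1
1 2 1 2 1
3 0 2 2 0
9) 3 2 3 3 2
2 2 0 2 3
0 2 2 1 1
2 2 1 0 1
1 2 1 2 1
3 0 2 2 0
10) 3 2 3 3 2
3 2 0 2 3
0 2 2 1 1
2 2 1 0 1
1 2 1 2 1
3 0 2 2 0
11) 0 3 3 3 2
1 3 0 2 3
1 2 2 1 1
2 2 1 0 1
1 2 1 2 1
3 0 2 2 0
12) 0 3 3 3 2
2 3 0 2 3
1 2 2 1 1
2 2 1 0 1
1 2 1 2 1
3 0 2 2 0
13) 0 3 3 3 2
3 3 0 2 3
1 2 2 1 1
2 2 1 0 1
1 2 1 2 1
3 0 2 2 0
14) 2 1 1 0 3
1 1 2 3 3
2 3 2 1 1
2 2 1 0 1
1 2 1 2 1
3 0 2 2 0
15) 2 1 1 0 3
2 1 2 3 3
2 3 2 1 1
2 2 1 0 1
1 2 1 2 1
3 0 2 2 0
16) 2 1 1 0 3
3 1 2 3 3
2 3 2 1 1
2 2 1 0 1
1 2 1 2 1
3 0 2 2 0
17) 3 1 1 0 3
0 2 2 3 3
3 3 2 1 1
2 2 1 0 1
1 2 1 2 1
3 0 2 2 0
18) 3 1 1 0 3
1 2 2 3 3
3 3 2 1 1
2 2 1 0 1
1 2 1 2 1
3 0 2 2 0
19) 3 1 1 0 3
2 2 2 3 3
3 3 2 1 1
2 2 1 0 1
1 2 1 2 1
3 0 2 2 0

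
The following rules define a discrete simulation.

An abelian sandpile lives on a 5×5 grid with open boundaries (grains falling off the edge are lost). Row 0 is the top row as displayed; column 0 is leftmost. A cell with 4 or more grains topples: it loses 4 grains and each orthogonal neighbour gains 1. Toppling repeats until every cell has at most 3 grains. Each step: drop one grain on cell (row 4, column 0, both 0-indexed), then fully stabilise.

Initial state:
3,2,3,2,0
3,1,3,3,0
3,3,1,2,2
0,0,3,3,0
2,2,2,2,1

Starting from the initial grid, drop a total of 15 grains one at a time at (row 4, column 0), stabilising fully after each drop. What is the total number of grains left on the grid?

t=0: 3,2,3,2,0
3,1,3,3,0
3,3,1,2,2
0,0,3,3,0
2,2,2,2,1
t=1: 3,2,3,2,0
3,1,3,3,0
3,3,1,2,2
0,0,3,3,0
3,2,2,2,1
t=2: 3,2,3,2,0
3,1,3,3,0
3,3,1,2,2
1,0,3,3,0
0,3,2,2,1
t=3: 3,2,3,2,0
3,1,3,3,0
3,3,1,2,2
1,0,3,3,0
1,3,2,2,1
t=4: 3,2,3,2,0
3,1,3,3,0
3,3,1,2,2
1,0,3,3,0
2,3,2,2,1
t=5: 3,2,3,2,0
3,1,3,3,0
3,3,1,2,2
1,0,3,3,0
3,3,2,2,1
t=6: 3,2,3,2,0
3,1,3,3,0
3,3,1,2,2
2,1,3,3,0
1,0,3,2,1
t=7: 3,2,3,2,0
3,1,3,3,0
3,3,1,2,2
2,1,3,3,0
2,0,3,2,1
t=8: 3,2,3,2,0
3,1,3,3,0
3,3,1,2,2
2,1,3,3,0
3,0,3,2,1
t=9: 3,2,3,2,0
3,1,3,3,0
3,3,1,2,2
3,1,3,3,0
0,1,3,2,1
t=10: 3,2,3,2,0
3,1,3,3,0
3,3,1,2,2
3,1,3,3,0
1,1,3,2,1
t=11: 3,2,3,2,0
3,1,3,3,0
3,3,1,2,2
3,1,3,3,0
2,1,3,2,1
t=12: 3,2,3,2,0
3,1,3,3,0
3,3,1,2,2
3,1,3,3,0
3,1,3,2,1
t=13: 0,3,3,2,0
1,3,3,3,0
2,0,2,2,2
1,3,3,3,0
1,2,3,2,1
t=14: 0,3,3,2,0
1,3,3,3,0
2,0,2,2,2
1,3,3,3,0
2,2,3,2,1
t=15: 0,3,3,2,0
1,3,3,3,0
2,0,2,2,2
1,3,3,3,0
3,2,3,2,1

47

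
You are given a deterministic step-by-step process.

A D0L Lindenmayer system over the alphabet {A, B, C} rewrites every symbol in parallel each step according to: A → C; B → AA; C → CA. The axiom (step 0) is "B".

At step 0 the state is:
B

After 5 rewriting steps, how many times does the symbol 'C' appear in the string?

0) B
1) AA
2) CC
3) CACA
4) CACCAC
5) CACCACACCA

6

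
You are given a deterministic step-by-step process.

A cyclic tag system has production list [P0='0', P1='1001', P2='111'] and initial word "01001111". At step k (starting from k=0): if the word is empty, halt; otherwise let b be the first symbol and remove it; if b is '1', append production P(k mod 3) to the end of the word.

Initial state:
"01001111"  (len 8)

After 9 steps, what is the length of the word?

0) "01001111"  (len 8)
1) "1001111"  (len 7)
2) "0011111001"  (len 10)
3) "011111001"  (len 9)
4) "11111001"  (len 8)
5) "11110011001"  (len 11)
6) "1110011001111"  (len 13)
7) "1100110011110"  (len 13)
8) "1001100111101001"  (len 16)
9) "001100111101001111"  (len 18)

18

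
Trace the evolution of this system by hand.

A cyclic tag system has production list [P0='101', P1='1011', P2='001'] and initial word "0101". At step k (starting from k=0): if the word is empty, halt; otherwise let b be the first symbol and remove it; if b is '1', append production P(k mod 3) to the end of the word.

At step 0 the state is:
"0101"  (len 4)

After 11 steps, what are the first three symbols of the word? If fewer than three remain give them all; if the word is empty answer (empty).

k=0  "0101"  (len 4)
k=1  "101"  (len 3)
k=2  "011011"  (len 6)
k=3  "11011"  (len 5)
k=4  "1011101"  (len 7)
k=5  "0111011011"  (len 10)
k=6  "111011011"  (len 9)
k=7  "11011011101"  (len 11)
k=8  "10110111011011"  (len 14)
k=9  "0110111011011001"  (len 16)
k=10  "110111011011001"  (len 15)
k=11  "101110110110011011"  (len 18)

101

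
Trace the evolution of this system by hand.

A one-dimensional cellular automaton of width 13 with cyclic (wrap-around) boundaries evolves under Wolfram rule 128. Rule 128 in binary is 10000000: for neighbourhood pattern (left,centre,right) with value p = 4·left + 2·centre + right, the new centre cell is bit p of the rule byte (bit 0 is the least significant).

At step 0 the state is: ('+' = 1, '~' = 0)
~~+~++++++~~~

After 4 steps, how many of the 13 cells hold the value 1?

gen 0: ~~+~++++++~~~
gen 1: ~~~~~++++~~~~
gen 2: ~~~~~~++~~~~~
gen 3: ~~~~~~~~~~~~~
gen 4: ~~~~~~~~~~~~~

0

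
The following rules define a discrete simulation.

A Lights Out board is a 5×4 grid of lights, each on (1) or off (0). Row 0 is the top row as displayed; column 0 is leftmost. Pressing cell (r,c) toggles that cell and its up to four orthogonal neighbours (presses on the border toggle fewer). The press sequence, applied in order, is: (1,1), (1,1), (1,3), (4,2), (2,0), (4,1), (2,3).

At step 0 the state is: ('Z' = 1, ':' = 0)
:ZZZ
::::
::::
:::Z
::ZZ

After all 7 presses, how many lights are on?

step 0: :ZZZ
::::
::::
:::Z
::ZZ
step 1: ::ZZ
ZZZ:
:Z::
:::Z
::ZZ
step 2: :ZZZ
::::
::::
:::Z
::ZZ
step 3: :ZZ:
::ZZ
:::Z
:::Z
::ZZ
step 4: :ZZ:
::ZZ
:::Z
::ZZ
:Z::
step 5: :ZZ:
Z:ZZ
ZZ:Z
Z:ZZ
:Z::
step 6: :ZZ:
Z:ZZ
ZZ:Z
ZZZZ
Z:Z:
step 7: :ZZ:
Z:Z:
ZZZ:
ZZZ:
Z:Z:

12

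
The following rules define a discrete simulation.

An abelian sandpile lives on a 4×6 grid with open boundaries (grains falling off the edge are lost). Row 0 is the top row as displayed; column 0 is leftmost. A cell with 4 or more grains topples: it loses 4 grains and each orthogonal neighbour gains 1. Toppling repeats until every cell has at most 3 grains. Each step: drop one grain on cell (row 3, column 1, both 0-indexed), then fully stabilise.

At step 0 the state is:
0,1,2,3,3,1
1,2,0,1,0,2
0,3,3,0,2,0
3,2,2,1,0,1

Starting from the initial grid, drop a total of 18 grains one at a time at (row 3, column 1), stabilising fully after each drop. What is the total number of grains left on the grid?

38

t=0: 0,1,2,3,3,1
1,2,0,1,0,2
0,3,3,0,2,0
3,2,2,1,0,1
t=1: 0,1,2,3,3,1
1,2,0,1,0,2
0,3,3,0,2,0
3,3,2,1,0,1
t=2: 0,1,2,3,3,1
1,3,1,1,0,2
2,1,1,1,2,0
0,3,0,2,0,1
t=3: 0,1,2,3,3,1
1,3,1,1,0,2
2,2,1,1,2,0
1,0,1,2,0,1
t=4: 0,1,2,3,3,1
1,3,1,1,0,2
2,2,1,1,2,0
1,1,1,2,0,1
t=5: 0,1,2,3,3,1
1,3,1,1,0,2
2,2,1,1,2,0
1,2,1,2,0,1
t=6: 0,1,2,3,3,1
1,3,1,1,0,2
2,2,1,1,2,0
1,3,1,2,0,1
t=7: 0,1,2,3,3,1
1,3,1,1,0,2
2,3,1,1,2,0
2,0,2,2,0,1
t=8: 0,1,2,3,3,1
1,3,1,1,0,2
2,3,1,1,2,0
2,1,2,2,0,1
t=9: 0,1,2,3,3,1
1,3,1,1,0,2
2,3,1,1,2,0
2,2,2,2,0,1
t=10: 0,1,2,3,3,1
1,3,1,1,0,2
2,3,1,1,2,0
2,3,2,2,0,1
t=11: 0,2,2,3,3,1
2,0,2,1,0,2
3,1,2,1,2,0
3,1,3,2,0,1
t=12: 0,2,2,3,3,1
2,0,2,1,0,2
3,1,2,1,2,0
3,2,3,2,0,1
t=13: 0,2,2,3,3,1
2,0,2,1,0,2
3,1,2,1,2,0
3,3,3,2,0,1
t=14: 0,2,2,3,3,1
3,0,2,1,0,2
0,3,3,1,2,0
1,2,0,3,0,1
t=15: 0,2,2,3,3,1
3,0,2,1,0,2
0,3,3,1,2,0
1,3,0,3,0,1
t=16: 0,2,2,3,3,1
3,1,3,1,0,2
1,1,0,2,2,0
2,1,2,3,0,1
t=17: 0,2,2,3,3,1
3,1,3,1,0,2
1,1,0,2,2,0
2,2,2,3,0,1
t=18: 0,2,2,3,3,1
3,1,3,1,0,2
1,1,0,2,2,0
2,3,2,3,0,1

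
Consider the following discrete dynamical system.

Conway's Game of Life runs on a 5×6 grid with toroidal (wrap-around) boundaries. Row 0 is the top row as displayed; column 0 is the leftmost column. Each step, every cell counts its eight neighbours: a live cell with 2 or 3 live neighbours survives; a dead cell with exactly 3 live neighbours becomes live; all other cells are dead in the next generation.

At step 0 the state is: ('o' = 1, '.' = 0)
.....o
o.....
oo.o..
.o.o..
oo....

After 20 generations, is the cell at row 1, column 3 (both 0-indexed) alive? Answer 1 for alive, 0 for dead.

gen 0: .....o
o.....
oo.o..
.o.o..
oo....
gen 1: .o...o
oo...o
oo....
......
ooo...
gen 2: .....o
..o..o
.o...o
..o...
ooo...
gen 3: ..o..o
....oo
ooo...
..o...
ooo...
gen 4: ..oooo
..oooo
oooo.o
...o..
o.oo..
gen 5: o.....
......
oo...o
.....o
.o...o
gen 6: o.....
.o...o
o....o
.o..oo
.....o
gen 7: o....o
.o...o
.o....
....o.
....oo
gen 8: ......
.o...o
o.....
....oo
o...o.
gen 9: o....o
o.....
o...o.
o...o.
....o.
gen 10: o....o
oo....
oo....
...oo.
o...o.
gen 11: ......
......
ooo..o
oo.oo.
o..oo.
gen 12: ......
oo....
..oooo
......
ooooo.
gen 13: ...o.o
oooooo
oooooo
o.....
.ooo..
gen 14: .....o
......
......
......
ooooo.
gen 15: oooooo
......
......
.ooo..
oooooo
gen 16: ......
oooooo
..o...
.....o
......
gen 17: oooooo
oooooo
..o...
......
......
gen 18: ......
......
o.o.oo
......
oooooo
gen 19: oooooo
.....o
.....o
......
oooooo
gen 20: ......
.ooo..
......
.ooo..
......

1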